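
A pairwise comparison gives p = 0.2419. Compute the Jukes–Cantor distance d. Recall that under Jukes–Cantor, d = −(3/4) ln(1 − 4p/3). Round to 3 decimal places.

0.292

d = −(3/4) ln(1 − 4p/3) = −0.75 ln(1 − 0.322533) = −0.75 ln(0.677467)
  = −0.75 × (-0.389394) = 0.292046 substitutions/site.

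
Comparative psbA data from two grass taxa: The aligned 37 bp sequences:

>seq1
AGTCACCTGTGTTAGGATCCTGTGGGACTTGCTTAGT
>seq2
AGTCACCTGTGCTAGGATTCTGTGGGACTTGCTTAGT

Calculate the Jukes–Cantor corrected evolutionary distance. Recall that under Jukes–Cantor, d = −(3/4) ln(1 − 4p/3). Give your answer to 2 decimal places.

0.06

The sequences differ at 2 of 37 sites (12, 19), so p = 2/37 ≈ 0.054054.
d = −(3/4) ln(1 − 4p/3) = −0.75 ln(1 − 0.072072) = −0.75 ln(0.927928)
  = −0.75 × (-0.074801) = 0.056101 substitutions/site.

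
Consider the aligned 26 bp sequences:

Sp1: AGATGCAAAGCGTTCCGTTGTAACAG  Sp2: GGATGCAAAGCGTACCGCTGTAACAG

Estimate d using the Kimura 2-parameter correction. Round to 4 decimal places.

Of 26 sites, 2 differences are transitions and 1 are transversions, so P = 2/26 ≈ 0.076923 and Q = 1/26 ≈ 0.038462.
Under the Kimura two-parameter model, d = −½ ln(1 − 2P − Q) − ¼ ln(1 − 2Q).
1 − 2P − Q = 0.807692, giving −½ ln(0.807692) = 0.106787.
1 − 2Q = 0.923076, giving −¼ ln(0.923076) = 0.020011.
d = 0.106787 + 0.020011 = 0.126798.

0.1268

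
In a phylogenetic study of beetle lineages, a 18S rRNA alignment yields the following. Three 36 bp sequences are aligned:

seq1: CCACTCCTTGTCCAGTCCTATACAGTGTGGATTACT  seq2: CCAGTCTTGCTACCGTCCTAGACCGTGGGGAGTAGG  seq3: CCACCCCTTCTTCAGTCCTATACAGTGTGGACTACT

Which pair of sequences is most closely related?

seq1 and seq3

seq1–seq2: 12/36 differ, p = 0.333, d = 0.441.
seq1–seq3: 4/36 differ, p = 0.111, d = 0.120.
seq2–seq3: 12/36 differ, p = 0.333, d = 0.441.
The smallest distance is between seq1 and seq3.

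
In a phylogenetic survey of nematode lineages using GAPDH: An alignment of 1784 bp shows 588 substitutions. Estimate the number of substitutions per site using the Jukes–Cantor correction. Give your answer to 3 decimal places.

p = 588/1784 ≈ 0.329596.
d = −(3/4) ln(1 − 4p/3) = −0.75 ln(1 − 0.439461) = −0.75 ln(0.560539)
  = −0.75 × (-0.578856) = 0.434142 substitutions/site.

0.434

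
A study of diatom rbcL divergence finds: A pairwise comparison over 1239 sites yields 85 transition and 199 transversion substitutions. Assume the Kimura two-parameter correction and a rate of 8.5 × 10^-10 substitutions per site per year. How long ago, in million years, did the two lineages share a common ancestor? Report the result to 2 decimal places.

P = 85/1239 ≈ 0.068604 and Q = 199/1239 ≈ 0.160613.
Under the Kimura two-parameter model, d = −½ ln(1 − 2P − Q) − ¼ ln(1 − 2Q).
1 − 2P − Q = 0.702179, giving −½ ln(0.702179) = 0.176783.
1 − 2Q = 0.678774, giving −¼ ln(0.678774) = 0.096867.
d = 0.176783 + 0.096867 = 0.273650.
Under a molecular clock d = 2μt, so t = d/(2μ) = 0.273650 / (2 × 8.5 × 10^-10) = 160.97 million years.

160.97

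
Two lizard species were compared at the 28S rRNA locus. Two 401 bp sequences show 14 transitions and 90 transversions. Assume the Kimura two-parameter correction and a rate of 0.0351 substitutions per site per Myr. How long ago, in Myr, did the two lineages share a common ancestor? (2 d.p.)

P = 14/401 ≈ 0.034913 and Q = 90/401 ≈ 0.224439.
Under the Kimura two-parameter model, d = −½ ln(1 − 2P − Q) − ¼ ln(1 − 2Q).
1 − 2P − Q = 0.705735, giving −½ ln(0.705735) = 0.174258.
1 − 2Q = 0.551122, giving −¼ ln(0.551122) = 0.148950.
d = 0.174258 + 0.148950 = 0.323208.
Under a molecular clock d = 2μt, so t = d/(2μ) = 0.323208 / (2 × 0.0351) = 4.60 Myr.

4.60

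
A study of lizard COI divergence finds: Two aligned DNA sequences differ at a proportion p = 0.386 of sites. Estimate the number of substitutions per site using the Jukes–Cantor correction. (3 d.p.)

d = −(3/4) ln(1 − 4p/3) = −0.75 ln(1 − 0.514667) = −0.75 ln(0.485333)
  = −0.75 × (-0.722920) = 0.542190 substitutions/site.

0.542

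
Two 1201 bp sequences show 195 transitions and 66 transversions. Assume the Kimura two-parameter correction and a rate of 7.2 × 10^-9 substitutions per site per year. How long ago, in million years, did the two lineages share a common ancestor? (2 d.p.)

18.60

P = 195/1201 ≈ 0.162365 and Q = 66/1201 ≈ 0.054954.
Under the Kimura two-parameter model, d = −½ ln(1 − 2P − Q) − ¼ ln(1 − 2Q).
1 − 2P − Q = 0.620316, giving −½ ln(0.620316) = 0.238763.
1 − 2Q = 0.890092, giving −¼ ln(0.890092) = 0.029108.
d = 0.238763 + 0.029108 = 0.267871.
Under a molecular clock d = 2μt, so t = d/(2μ) = 0.267871 / (2 × 7.2 × 10^-9) = 18.60 million years.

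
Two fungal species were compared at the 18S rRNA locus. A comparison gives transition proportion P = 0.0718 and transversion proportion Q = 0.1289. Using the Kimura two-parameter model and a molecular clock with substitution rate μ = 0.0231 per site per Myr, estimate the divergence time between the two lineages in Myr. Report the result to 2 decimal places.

5.06

Under the Kimura two-parameter model, d = −½ ln(1 − 2P − Q) − ¼ ln(1 − 2Q).
1 − 2P − Q = 0.7275, giving −½ ln(0.7275) = 0.159071.
1 − 2Q = 0.7422, giving −¼ ln(0.7422) = 0.074534.
d = 0.159071 + 0.074534 = 0.233605.
Under a molecular clock d = 2μt, so t = d/(2μ) = 0.233605 / (2 × 0.0231) = 5.06 Myr.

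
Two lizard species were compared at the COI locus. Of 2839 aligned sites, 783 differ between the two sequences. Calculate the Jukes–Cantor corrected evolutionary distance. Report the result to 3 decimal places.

0.344

p = 783/2839 ≈ 0.275801.
d = −(3/4) ln(1 − 4p/3) = −0.75 ln(1 − 0.367735) = −0.75 ln(0.632265)
  = −0.75 × (-0.458447) = 0.343835 substitutions/site.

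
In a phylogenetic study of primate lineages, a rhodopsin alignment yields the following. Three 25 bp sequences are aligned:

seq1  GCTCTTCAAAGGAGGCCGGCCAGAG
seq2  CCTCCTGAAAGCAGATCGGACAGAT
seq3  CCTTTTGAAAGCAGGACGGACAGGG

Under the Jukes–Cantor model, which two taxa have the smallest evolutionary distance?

seq2 and seq3

seq1–seq2: 8/25 differ, p = 0.320, d = 0.417.
seq1–seq3: 7/25 differ, p = 0.280, d = 0.351.
seq2–seq3: 6/25 differ, p = 0.240, d = 0.289.
The smallest distance is between seq2 and seq3.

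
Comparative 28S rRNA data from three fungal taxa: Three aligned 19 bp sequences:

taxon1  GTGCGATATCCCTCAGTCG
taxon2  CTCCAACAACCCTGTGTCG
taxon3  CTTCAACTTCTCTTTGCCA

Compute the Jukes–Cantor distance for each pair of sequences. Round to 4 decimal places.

d(taxon1,taxon2) = 0.5068, d(taxon1,taxon3) = 0.9074, d(taxon2,taxon3) = 0.5068

taxon1–taxon2: 7/19 sites differ → p ≈ 0.368421, d = −0.75 ln(1 − 0.491228) = 0.506816 ≈ 0.5068.
taxon1–taxon3: 10/19 sites differ → p ≈ 0.526316, d = −0.75 ln(1 − 0.701755) = 0.907380 ≈ 0.9074.
taxon2–taxon3: 7/19 sites differ → p ≈ 0.368421, d = −0.75 ln(1 − 0.491228) = 0.506816 ≈ 0.5068.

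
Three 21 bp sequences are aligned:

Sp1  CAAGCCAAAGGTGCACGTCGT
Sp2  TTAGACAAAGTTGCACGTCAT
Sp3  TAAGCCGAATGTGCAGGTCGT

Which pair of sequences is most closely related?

Sp1–Sp2: 5/21 differ, p = 0.238, d = 0.286.
Sp1–Sp3: 4/21 differ, p = 0.190, d = 0.220.
Sp2–Sp3: 7/21 differ, p = 0.333, d = 0.441.
The smallest distance is between Sp1 and Sp3.

Sp1 and Sp3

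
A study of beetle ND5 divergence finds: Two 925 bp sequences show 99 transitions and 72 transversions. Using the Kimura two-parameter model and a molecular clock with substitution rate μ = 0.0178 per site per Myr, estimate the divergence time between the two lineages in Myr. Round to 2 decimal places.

P = 99/925 ≈ 0.107027 and Q = 72/925 ≈ 0.077838.
Under the Kimura two-parameter model, d = −½ ln(1 − 2P − Q) − ¼ ln(1 − 2Q).
1 − 2P − Q = 0.708108, giving −½ ln(0.708108) = 0.172579.
1 − 2Q = 0.844324, giving −¼ ln(0.844324) = 0.042305.
d = 0.172579 + 0.042305 = 0.214884.
Under a molecular clock d = 2μt, so t = d/(2μ) = 0.214884 / (2 × 0.0178) = 6.04 Myr.

6.04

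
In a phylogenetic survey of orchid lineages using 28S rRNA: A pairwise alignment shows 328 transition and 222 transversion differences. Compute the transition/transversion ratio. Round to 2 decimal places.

R = 328/222 = 1.477477… ≈ 1.48 (to 2 d.p.).

1.48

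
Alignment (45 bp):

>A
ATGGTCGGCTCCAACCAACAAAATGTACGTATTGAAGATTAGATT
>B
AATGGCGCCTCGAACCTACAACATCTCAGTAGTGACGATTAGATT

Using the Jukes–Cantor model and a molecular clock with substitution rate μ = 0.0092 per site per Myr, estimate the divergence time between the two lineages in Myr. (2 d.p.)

17.91

The sequences differ at 12 of 45 sites, so p = 12/45 ≈ 0.266667.
d = −(3/4) ln(1 − 4p/3) = −0.75 ln(1 − 0.355556) = −0.75 ln(0.644444)
  = −0.75 × (-0.439367) = 0.329525 substitutions/site.
Under a molecular clock d = 2μt, so t = d/(2μ) = 0.329525 / (2 × 0.0092) = 17.91 Myr.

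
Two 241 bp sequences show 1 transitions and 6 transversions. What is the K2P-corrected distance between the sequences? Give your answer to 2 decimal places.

0.03

P = 1/241 ≈ 0.004149 and Q = 6/241 ≈ 0.024896.
Under the Kimura two-parameter model, d = −½ ln(1 − 2P − Q) − ¼ ln(1 − 2Q).
1 − 2P − Q = 0.966806, giving −½ ln(0.966806) = 0.016879.
1 − 2Q = 0.950208, giving −¼ ln(0.950208) = 0.012769.
d = 0.016879 + 0.012769 = 0.029648.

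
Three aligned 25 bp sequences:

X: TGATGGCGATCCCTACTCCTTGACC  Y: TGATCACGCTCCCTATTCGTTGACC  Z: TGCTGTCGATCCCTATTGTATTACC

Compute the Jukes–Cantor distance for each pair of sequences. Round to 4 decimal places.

d(X,Y) = 0.2326, d(X,Z) = 0.3505, d(Y,Z) = 0.4172

X–Y: 5/25 sites differ → p = 0.2, d = −0.75 ln(1 − 0.266667) = 0.232617 ≈ 0.2326.
X–Z: 7/25 sites differ → p = 0.28, d = −0.75 ln(1 − 0.373333) = 0.350505 ≈ 0.3505.
Y–Z: 8/25 sites differ → p = 0.32, d = −0.75 ln(1 − 0.426667) = 0.417216 ≈ 0.4172.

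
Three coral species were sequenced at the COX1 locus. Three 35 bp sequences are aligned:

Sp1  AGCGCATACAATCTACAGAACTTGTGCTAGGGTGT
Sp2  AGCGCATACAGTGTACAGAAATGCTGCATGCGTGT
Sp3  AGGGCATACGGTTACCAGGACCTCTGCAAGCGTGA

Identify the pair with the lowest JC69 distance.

Sp1–Sp2: 8/35 differ, p = 0.229, d = 0.273.
Sp1–Sp3: 12/35 differ, p = 0.343, d = 0.458.
Sp2–Sp3: 11/35 differ, p = 0.314, d = 0.407.
The smallest distance is between Sp1 and Sp2.

Sp1 and Sp2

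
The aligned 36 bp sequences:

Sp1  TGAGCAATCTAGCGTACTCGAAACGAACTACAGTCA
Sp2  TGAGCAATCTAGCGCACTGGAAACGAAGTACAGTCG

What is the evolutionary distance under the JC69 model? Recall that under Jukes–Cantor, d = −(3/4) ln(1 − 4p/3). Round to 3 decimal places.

0.120

The sequences differ at 4 of 36 sites (15, 19, 28, 36), so p = 4/36 ≈ 0.111111.
d = −(3/4) ln(1 − 4p/3) = −0.75 ln(1 − 0.148148) = −0.75 ln(0.851852)
  = −0.75 × (-0.160342) = 0.120257 substitutions/site.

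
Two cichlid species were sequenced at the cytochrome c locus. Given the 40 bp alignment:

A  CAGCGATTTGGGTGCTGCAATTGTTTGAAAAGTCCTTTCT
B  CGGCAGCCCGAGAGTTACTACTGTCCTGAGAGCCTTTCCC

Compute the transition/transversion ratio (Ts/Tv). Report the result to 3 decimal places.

Transitions are A↔G and C↔T; transversions are all other mismatches.
Transitions: 18. Transversions: 3.
R = 18/3 = 6.000.

6.000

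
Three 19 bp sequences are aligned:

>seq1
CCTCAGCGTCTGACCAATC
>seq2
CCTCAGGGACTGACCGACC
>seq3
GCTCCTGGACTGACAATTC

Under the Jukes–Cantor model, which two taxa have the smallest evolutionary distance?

seq1–seq2: 4/19 differ, p = 0.211, d = 0.247.
seq1–seq3: 7/19 differ, p = 0.368, d = 0.507.
seq2–seq3: 7/19 differ, p = 0.368, d = 0.507.
The smallest distance is between seq1 and seq2.

seq1 and seq2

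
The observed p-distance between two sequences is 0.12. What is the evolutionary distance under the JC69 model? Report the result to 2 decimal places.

0.13

d = −(3/4) ln(1 − 4p/3) = −0.75 ln(1 − 0.16) = −0.75 ln(0.84)
  = −0.75 × (-0.174353) = 0.130765 substitutions/site.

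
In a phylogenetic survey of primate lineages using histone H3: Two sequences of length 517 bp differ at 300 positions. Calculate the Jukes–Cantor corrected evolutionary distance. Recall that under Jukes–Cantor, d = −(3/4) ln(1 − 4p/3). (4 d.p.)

1.1144

p = 300/517 ≈ 0.580271.
d = −(3/4) ln(1 − 4p/3) = −0.75 ln(1 − 0.773695) = −0.75 ln(0.226305)
  = −0.75 × (-1.485872) = 1.114404 substitutions/site.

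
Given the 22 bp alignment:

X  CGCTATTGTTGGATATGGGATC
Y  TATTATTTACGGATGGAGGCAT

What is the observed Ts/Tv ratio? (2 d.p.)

Transitions are A↔G and C↔T; transversions are all other mismatches.
Transitions: 7. Transversions: 5.
R = 7/5 = 1.40.

1.40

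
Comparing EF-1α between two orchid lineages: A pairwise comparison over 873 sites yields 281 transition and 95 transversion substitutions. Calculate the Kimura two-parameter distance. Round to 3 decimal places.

0.760

P = 281/873 ≈ 0.321879 and Q = 95/873 ≈ 0.10882.
Under the Kimura two-parameter model, d = −½ ln(1 − 2P − Q) − ¼ ln(1 − 2Q).
1 − 2P − Q = 0.247422, giving −½ ln(0.247422) = 0.698330.
1 − 2Q = 0.78236, giving −¼ ln(0.78236) = 0.061360.
d = 0.698330 + 0.061360 = 0.759690.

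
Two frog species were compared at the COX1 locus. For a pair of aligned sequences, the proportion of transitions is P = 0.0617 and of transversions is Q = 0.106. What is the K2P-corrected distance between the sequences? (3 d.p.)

0.190

Under the Kimura two-parameter model, d = −½ ln(1 − 2P − Q) − ¼ ln(1 − 2Q).
1 − 2P − Q = 0.7706, giving −½ ln(0.7706) = 0.130293.
1 − 2Q = 0.788, giving −¼ ln(0.788) = 0.059564.
d = 0.130293 + 0.059564 = 0.189857.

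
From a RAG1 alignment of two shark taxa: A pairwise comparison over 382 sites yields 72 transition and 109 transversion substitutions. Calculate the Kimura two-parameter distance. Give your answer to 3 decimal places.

P = 72/382 ≈ 0.188482 and Q = 109/382 ≈ 0.28534.
Under the Kimura two-parameter model, d = −½ ln(1 − 2P − Q) − ¼ ln(1 − 2Q).
1 − 2P − Q = 0.337696, giving −½ ln(0.337696) = 0.542805.
1 − 2Q = 0.42932, giving −¼ ln(0.42932) = 0.211388.
d = 0.542805 + 0.211388 = 0.754193.

0.754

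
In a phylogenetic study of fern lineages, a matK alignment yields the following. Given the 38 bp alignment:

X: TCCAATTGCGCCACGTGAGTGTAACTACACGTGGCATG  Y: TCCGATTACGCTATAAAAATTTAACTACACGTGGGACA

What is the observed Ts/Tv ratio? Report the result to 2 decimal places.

Transitions are A↔G and C↔T; transversions are all other mismatches.
Transitions: 9. Transversions: 3.
R = 9/3 = 3.00.

3.00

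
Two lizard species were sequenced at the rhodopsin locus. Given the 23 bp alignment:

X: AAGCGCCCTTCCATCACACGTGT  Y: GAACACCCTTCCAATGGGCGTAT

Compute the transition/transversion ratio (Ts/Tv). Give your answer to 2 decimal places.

3.50

Transitions are A↔G and C↔T; transversions are all other mismatches.
Transitions: 7. Transversions: 2.
R = 7/2 = 3.50.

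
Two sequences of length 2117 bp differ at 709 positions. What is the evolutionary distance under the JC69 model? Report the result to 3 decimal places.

0.444

p = 709/2117 ≈ 0.334908.
d = −(3/4) ln(1 − 4p/3) = −0.75 ln(1 − 0.446544) = −0.75 ln(0.553456)
  = −0.75 × (-0.591573) = 0.443680 substitutions/site.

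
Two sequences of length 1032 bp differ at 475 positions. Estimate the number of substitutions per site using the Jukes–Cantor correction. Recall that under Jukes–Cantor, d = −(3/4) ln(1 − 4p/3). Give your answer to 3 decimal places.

p = 475/1032 ≈ 0.460271.
d = −(3/4) ln(1 − 4p/3) = −0.75 ln(1 − 0.613695) = −0.75 ln(0.386305)
  = −0.75 × (-0.951128) = 0.713346 substitutions/site.

0.713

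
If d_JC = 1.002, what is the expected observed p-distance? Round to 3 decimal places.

p = (3/4)(1 − e^(−4d/3)) = 0.75 × (1 − e^(-1.336)) = 0.75 × (1 − 0.262895) = 0.552829.

0.553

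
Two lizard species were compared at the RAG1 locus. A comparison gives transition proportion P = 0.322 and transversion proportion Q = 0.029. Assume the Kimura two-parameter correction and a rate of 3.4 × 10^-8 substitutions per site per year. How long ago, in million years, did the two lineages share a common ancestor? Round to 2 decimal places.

8.44

Under the Kimura two-parameter model, d = −½ ln(1 − 2P − Q) − ¼ ln(1 − 2Q).
1 − 2P − Q = 0.327, giving −½ ln(0.327) = 0.558898.
1 − 2Q = 0.942, giving −¼ ln(0.942) = 0.014938.
d = 0.558898 + 0.014938 = 0.573836.
Under a molecular clock d = 2μt, so t = d/(2μ) = 0.573836 / (2 × 3.4 × 10^-8) = 8.44 million years.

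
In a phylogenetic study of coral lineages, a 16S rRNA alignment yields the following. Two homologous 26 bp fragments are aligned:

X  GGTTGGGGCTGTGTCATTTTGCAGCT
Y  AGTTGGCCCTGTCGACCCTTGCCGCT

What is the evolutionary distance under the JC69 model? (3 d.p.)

0.539

The sequences differ at 10 of 26 sites (1, 7, 8, 13, 14, 15, 16, 17, 18, 23), so p = 10/26 ≈ 0.384615.
d = −(3/4) ln(1 − 4p/3) = −0.75 ln(1 − 0.51282) = −0.75 ln(0.48718)
  = −0.75 × (-0.719122) = 0.539342 substitutions/site.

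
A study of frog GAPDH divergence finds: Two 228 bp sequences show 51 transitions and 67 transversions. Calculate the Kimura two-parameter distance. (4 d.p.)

P = 51/228 ≈ 0.223684 and Q = 67/228 ≈ 0.29386.
Under the Kimura two-parameter model, d = −½ ln(1 − 2P − Q) − ¼ ln(1 − 2Q).
1 − 2P − Q = 0.258772, giving −½ ln(0.258772) = 0.675904.
1 − 2Q = 0.41228, giving −¼ ln(0.41228) = 0.221513.
d = 0.675904 + 0.221513 = 0.897417.

0.8974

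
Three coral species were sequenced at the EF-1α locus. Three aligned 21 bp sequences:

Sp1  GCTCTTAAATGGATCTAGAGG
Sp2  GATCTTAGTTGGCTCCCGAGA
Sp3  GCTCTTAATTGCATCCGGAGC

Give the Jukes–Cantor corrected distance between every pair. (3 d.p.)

Sp1–Sp2: 7/21 sites differ → p ≈ 0.333333, d = −0.75 ln(1 − 0.444444) = 0.440839 ≈ 0.441.
Sp1–Sp3: 5/21 sites differ → p ≈ 0.238095, d = −0.75 ln(1 − 0.31746) = 0.286451 ≈ 0.286.
Sp2–Sp3: 6/21 sites differ → p ≈ 0.285714, d = −0.75 ln(1 − 0.380952) = 0.359679 ≈ 0.360.

d(Sp1,Sp2) = 0.441, d(Sp1,Sp3) = 0.286, d(Sp2,Sp3) = 0.360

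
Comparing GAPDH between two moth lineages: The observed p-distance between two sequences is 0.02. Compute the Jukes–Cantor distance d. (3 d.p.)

d = −(3/4) ln(1 − 4p/3) = −0.75 ln(1 − 0.026667) = −0.75 ln(0.973333)
  = −0.75 × (-0.027029) = 0.020272 substitutions/site.

0.020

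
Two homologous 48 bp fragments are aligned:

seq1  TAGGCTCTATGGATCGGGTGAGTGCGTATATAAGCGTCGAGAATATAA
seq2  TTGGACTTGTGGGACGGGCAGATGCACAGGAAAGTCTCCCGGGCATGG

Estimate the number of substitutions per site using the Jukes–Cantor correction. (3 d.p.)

0.889

The sequences differ at 25 of 48 sites, so p = 25/48 ≈ 0.520833.
d = −(3/4) ln(1 − 4p/3) = −0.75 ln(1 − 0.694444) = −0.75 ln(0.305556)
  = −0.75 × (-1.185622) = 0.889217 substitutions/site.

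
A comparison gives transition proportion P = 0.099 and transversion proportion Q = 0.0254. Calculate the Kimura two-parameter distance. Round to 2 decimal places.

0.14

Under the Kimura two-parameter model, d = −½ ln(1 − 2P − Q) − ¼ ln(1 − 2Q).
1 − 2P − Q = 0.7766, giving −½ ln(0.7766) = 0.126415.
1 − 2Q = 0.9492, giving −¼ ln(0.9492) = 0.013034.
d = 0.126415 + 0.013034 = 0.139449.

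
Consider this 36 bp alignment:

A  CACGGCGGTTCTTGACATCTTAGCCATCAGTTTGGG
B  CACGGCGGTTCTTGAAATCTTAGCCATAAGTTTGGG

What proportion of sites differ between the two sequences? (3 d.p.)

The sequences differ at 2 of 36 positions (sites 16, 28).
p = 2/36 = 0.055555… ≈ 0.056 (to 3 d.p.).

0.056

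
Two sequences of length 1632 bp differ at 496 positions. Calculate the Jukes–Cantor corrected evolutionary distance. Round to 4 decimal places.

p = 496/1632 ≈ 0.303922.
d = −(3/4) ln(1 − 4p/3) = −0.75 ln(1 − 0.405229) = −0.75 ln(0.594771)
  = −0.75 × (-0.519579) = 0.389684 substitutions/site.

0.3897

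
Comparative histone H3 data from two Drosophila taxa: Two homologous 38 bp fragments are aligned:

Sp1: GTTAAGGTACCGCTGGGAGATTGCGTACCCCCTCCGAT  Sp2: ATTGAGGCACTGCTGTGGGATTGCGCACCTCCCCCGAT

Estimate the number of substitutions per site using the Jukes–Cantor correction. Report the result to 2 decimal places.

The sequences differ at 9 of 38 sites (1, 4, 8, 11, 16, 18, 26, 30, 33), so p = 9/38 ≈ 0.236842.
d = −(3/4) ln(1 − 4p/3) = −0.75 ln(1 − 0.315789) = −0.75 ln(0.684211)
  = −0.75 × (-0.379489) = 0.284617 substitutions/site.

0.28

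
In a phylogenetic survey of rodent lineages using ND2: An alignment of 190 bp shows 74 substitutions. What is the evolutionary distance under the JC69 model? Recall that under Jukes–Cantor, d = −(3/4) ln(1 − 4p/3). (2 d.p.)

p = 74/190 ≈ 0.389474.
d = −(3/4) ln(1 − 4p/3) = −0.75 ln(1 − 0.519299) = −0.75 ln(0.480701)
  = −0.75 × (-0.732510) = 0.549383 substitutions/site.

0.55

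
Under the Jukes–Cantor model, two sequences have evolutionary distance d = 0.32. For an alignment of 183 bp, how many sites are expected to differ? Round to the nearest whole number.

48

Invert JC69: p = (3/4)(1 − e^(−4d/3)) = 0.75 × (1 − e^(-0.426667)) = 0.75 × (1 − 0.652681) = 0.260489.
Expected differing sites = pL ≈ 0.260489 × 183 = 47.669487 ≈ 48.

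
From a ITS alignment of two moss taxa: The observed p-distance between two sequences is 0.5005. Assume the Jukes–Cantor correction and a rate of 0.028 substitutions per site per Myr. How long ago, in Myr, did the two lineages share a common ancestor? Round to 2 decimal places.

d = −(3/4) ln(1 − 4p/3) = −0.75 ln(1 − 0.667333) = −0.75 ln(0.332667)
  = −0.75 × (-1.100613) = 0.825460 substitutions/site.
Under a molecular clock d = 2μt, so t = d/(2μ) = 0.825460 / (2 × 0.028) = 14.74 Myr.

14.74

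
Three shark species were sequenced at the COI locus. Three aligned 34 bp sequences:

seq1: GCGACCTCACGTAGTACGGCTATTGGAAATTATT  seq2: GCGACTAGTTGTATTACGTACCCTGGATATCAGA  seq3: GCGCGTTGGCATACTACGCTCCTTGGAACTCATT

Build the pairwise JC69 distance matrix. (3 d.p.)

d(seq1,seq2) = 0.665, d(seq1,seq3) = 0.535, d(seq2,seq3) = 0.597

seq1–seq2: 15/34 sites differ → p ≈ 0.441176, d = −0.75 ln(1 − 0.588235) = 0.665477 ≈ 0.665.
seq1–seq3: 13/34 sites differ → p ≈ 0.382353, d = −0.75 ln(1 − 0.509804) = 0.534712 ≈ 0.535.
seq2–seq3: 14/34 sites differ → p ≈ 0.411765, d = −0.75 ln(1 − 0.54902) = 0.597249 ≈ 0.597.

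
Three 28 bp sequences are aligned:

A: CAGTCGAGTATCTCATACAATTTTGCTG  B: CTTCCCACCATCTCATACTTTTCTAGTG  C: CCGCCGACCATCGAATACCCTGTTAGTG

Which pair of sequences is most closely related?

B and C

A–B: 11/28 differ, p = 0.393, d = 0.556.
A–C: 11/28 differ, p = 0.393, d = 0.556.
B–C: 9/28 differ, p = 0.321, d = 0.420.
The smallest distance is between B and C.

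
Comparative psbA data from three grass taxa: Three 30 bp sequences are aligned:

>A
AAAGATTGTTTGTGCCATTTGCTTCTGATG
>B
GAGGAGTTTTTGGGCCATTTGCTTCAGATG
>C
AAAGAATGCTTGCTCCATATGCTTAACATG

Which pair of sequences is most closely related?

A and B

A–B: 6/30 differ, p = 0.200, d = 0.233.
A–C: 8/30 differ, p = 0.267, d = 0.330.
B–C: 10/30 differ, p = 0.333, d = 0.441.
The smallest distance is between A and B.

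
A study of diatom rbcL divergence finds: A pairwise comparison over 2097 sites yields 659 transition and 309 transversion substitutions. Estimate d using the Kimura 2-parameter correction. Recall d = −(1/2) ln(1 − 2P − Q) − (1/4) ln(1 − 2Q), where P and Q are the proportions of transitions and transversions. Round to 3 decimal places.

P = 659/2097 ≈ 0.314258 and Q = 309/2097 ≈ 0.147353.
Under the Kimura two-parameter model, d = −½ ln(1 − 2P − Q) − ¼ ln(1 − 2Q).
1 − 2P − Q = 0.224131, giving −½ ln(0.224131) = 0.747762.
1 − 2Q = 0.705294, giving −¼ ln(0.705294) = 0.087285.
d = 0.747762 + 0.087285 = 0.835047.

0.835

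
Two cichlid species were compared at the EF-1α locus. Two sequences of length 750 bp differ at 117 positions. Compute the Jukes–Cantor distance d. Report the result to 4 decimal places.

0.1749

p = 117/750 = 0.156.
d = −(3/4) ln(1 − 4p/3) = −0.75 ln(1 − 0.208) = −0.75 ln(0.792)
  = −0.75 × (-0.233194) = 0.174896 substitutions/site.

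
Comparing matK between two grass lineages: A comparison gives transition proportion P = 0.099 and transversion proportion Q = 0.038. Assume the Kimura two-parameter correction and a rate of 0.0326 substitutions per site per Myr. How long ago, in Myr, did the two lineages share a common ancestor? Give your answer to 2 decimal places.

Under the Kimura two-parameter model, d = −½ ln(1 − 2P − Q) − ¼ ln(1 − 2Q).
1 − 2P − Q = 0.764, giving −½ ln(0.764) = 0.134594.
1 − 2Q = 0.924, giving −¼ ln(0.924) = 0.019761.
d = 0.134594 + 0.019761 = 0.154355.
Under a molecular clock d = 2μt, so t = d/(2μ) = 0.154355 / (2 × 0.0326) = 2.37 Myr.

2.37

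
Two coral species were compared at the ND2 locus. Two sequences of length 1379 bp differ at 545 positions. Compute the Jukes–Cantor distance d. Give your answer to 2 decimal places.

0.56

p = 545/1379 ≈ 0.395214.
d = −(3/4) ln(1 − 4p/3) = −0.75 ln(1 − 0.526952) = −0.75 ln(0.473048)
  = −0.75 × (-0.748558) = 0.561419 substitutions/site.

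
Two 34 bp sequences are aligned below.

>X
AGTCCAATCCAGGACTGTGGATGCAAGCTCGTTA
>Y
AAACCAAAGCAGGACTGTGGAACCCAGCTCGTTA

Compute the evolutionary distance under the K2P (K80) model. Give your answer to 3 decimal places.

Of 34 sites, 1 differences are transitions and 6 are transversions, so P = 1/34 ≈ 0.029412 and Q = 6/34 ≈ 0.176471.
Under the Kimura two-parameter model, d = −½ ln(1 − 2P − Q) − ¼ ln(1 − 2Q).
1 − 2P − Q = 0.764705, giving −½ ln(0.764705) = 0.134133.
1 − 2Q = 0.647058, giving −¼ ln(0.647058) = 0.108830.
d = 0.134133 + 0.108830 = 0.242963.

0.243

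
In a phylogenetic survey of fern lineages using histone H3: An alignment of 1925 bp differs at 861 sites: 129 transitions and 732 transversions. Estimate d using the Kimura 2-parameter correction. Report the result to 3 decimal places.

P = 129/1925 ≈ 0.067013 and Q = 732/1925 ≈ 0.38026.
Under the Kimura two-parameter model, d = −½ ln(1 − 2P − Q) − ¼ ln(1 − 2Q).
1 − 2P − Q = 0.485714, giving −½ ln(0.485714) = 0.361068.
1 − 2Q = 0.23948, giving −¼ ln(0.23948) = 0.357321.
d = 0.361068 + 0.357321 = 0.718389.

0.718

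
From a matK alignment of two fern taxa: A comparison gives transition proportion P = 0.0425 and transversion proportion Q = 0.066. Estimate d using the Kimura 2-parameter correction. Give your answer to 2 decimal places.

0.12

Under the Kimura two-parameter model, d = −½ ln(1 − 2P − Q) − ¼ ln(1 − 2Q).
1 − 2P − Q = 0.849, giving −½ ln(0.849) = 0.081848.
1 − 2Q = 0.868, giving −¼ ln(0.868) = 0.035391.
d = 0.081848 + 0.035391 = 0.117239.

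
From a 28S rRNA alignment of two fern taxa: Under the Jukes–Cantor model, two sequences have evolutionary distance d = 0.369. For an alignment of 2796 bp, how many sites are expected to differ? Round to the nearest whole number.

Invert JC69: p = (3/4)(1 − e^(−4d/3)) = 0.75 × (1 − e^(-0.492)) = 0.75 × (1 − 0.611402) = 0.291449.
Expected differing sites = pL ≈ 0.291449 × 2796 = 814.891404 ≈ 815.

815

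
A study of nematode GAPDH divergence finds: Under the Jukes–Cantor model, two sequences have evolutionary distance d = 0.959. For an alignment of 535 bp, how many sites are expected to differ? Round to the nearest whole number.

Invert JC69: p = (3/4)(1 − e^(−4d/3)) = 0.75 × (1 − e^(-1.278667)) = 0.75 × (1 − 0.278408) = 0.541194.
Expected differing sites = pL ≈ 0.541194 × 535 = 289.53879 ≈ 290.

290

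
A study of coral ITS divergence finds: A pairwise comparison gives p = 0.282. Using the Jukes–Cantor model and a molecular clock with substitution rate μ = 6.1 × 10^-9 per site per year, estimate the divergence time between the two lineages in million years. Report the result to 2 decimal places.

d = −(3/4) ln(1 − 4p/3) = −0.75 ln(1 − 0.376) = −0.75 ln(0.624)
  = −0.75 × (-0.471605) = 0.353704 substitutions/site.
Under a molecular clock d = 2μt, so t = d/(2μ) = 0.353704 / (2 × 6.1 × 10^-9) = 28.99 million years.

28.99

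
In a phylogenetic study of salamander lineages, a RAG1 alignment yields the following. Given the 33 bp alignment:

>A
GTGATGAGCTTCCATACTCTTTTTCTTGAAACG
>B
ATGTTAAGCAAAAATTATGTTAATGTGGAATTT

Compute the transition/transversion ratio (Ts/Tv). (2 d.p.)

0.21

Transitions are A↔G and C↔T; transversions are all other mismatches.
Transitions: 3. Transversions: 14.
R = 3/14 = 0.214285… ≈ 0.21 (to 2 d.p.).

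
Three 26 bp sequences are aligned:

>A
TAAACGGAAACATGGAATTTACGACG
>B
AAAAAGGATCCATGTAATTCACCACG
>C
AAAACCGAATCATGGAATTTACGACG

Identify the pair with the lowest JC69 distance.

A and C

A–B: 7/26 differ, p = 0.269, d = 0.334.
A–C: 3/26 differ, p = 0.115, d = 0.125.
B–C: 7/26 differ, p = 0.269, d = 0.334.
The smallest distance is between A and C.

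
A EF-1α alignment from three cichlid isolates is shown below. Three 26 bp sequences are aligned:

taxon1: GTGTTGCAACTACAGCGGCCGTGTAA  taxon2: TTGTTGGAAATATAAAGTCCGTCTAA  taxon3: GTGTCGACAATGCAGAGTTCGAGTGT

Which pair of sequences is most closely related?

taxon1 and taxon2

taxon1–taxon2: 8/26 differ, p = 0.308, d = 0.396.
taxon1–taxon3: 11/26 differ, p = 0.423, d = 0.623.
taxon2–taxon3: 12/26 differ, p = 0.462, d = 0.717.
The smallest distance is between taxon1 and taxon2.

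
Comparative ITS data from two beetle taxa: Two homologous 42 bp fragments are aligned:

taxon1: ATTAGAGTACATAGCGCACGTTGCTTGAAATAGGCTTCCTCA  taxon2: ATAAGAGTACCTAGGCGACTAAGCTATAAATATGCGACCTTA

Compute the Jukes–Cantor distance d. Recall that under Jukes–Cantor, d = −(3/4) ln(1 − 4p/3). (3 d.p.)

The sequences differ at 14 of 42 sites, so p = 14/42 ≈ 0.333333.
d = −(3/4) ln(1 − 4p/3) = −0.75 ln(1 − 0.444444) = −0.75 ln(0.555556)
  = −0.75 × (-0.587786) = 0.440840 substitutions/site.

0.441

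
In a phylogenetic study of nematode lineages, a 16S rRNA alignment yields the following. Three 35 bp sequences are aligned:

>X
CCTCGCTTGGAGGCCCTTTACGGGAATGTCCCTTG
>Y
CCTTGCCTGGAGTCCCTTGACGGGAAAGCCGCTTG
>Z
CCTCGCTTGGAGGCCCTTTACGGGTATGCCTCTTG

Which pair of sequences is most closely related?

X and Z

X–Y: 7/35 differ, p = 0.200, d = 0.233.
X–Z: 3/35 differ, p = 0.086, d = 0.091.
Y–Z: 7/35 differ, p = 0.200, d = 0.233.
The smallest distance is between X and Z.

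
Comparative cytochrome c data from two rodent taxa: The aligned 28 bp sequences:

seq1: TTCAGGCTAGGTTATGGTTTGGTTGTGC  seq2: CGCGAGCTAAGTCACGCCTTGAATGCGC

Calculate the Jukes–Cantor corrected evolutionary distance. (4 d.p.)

The sequences differ at 12 of 28 sites, so p = 12/28 ≈ 0.428571.
d = −(3/4) ln(1 − 4p/3) = −0.75 ln(1 − 0.571428) = −0.75 ln(0.428572)
  = −0.75 × (-0.847297) = 0.635473 substitutions/site.

0.6355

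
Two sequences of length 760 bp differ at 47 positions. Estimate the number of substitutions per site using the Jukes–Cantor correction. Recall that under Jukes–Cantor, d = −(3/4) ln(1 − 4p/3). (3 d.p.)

p = 47/760 ≈ 0.061842.
d = −(3/4) ln(1 − 4p/3) = −0.75 ln(1 − 0.082456) = −0.75 ln(0.917544)
  = −0.75 × (-0.086055) = 0.064541 substitutions/site.

0.065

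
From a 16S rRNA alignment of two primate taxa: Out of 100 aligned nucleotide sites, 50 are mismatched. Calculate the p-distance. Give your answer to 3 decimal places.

0.500

p = 50/100 = 0.500.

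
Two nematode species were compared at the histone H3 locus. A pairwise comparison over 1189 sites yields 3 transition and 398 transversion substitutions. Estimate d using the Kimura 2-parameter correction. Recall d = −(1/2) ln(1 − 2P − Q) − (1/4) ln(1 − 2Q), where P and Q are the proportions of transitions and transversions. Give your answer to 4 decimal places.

0.4844

P = 3/1189 ≈ 0.002523 and Q = 398/1189 ≈ 0.334735.
Under the Kimura two-parameter model, d = −½ ln(1 − 2P − Q) − ¼ ln(1 − 2Q).
1 − 2P − Q = 0.660219, giving −½ ln(0.660219) = 0.207592.
1 − 2Q = 0.33053, giving −¼ ln(0.33053) = 0.276764.
d = 0.207592 + 0.276764 = 0.484356.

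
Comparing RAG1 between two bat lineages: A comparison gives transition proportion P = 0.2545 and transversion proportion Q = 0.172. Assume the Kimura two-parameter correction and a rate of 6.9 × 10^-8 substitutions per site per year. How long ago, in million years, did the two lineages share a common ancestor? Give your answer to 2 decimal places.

4.90

Under the Kimura two-parameter model, d = −½ ln(1 − 2P − Q) − ¼ ln(1 − 2Q).
1 − 2P − Q = 0.319, giving −½ ln(0.319) = 0.571282.
1 − 2Q = 0.656, giving −¼ ln(0.656) = 0.105399.
d = 0.571282 + 0.105399 = 0.676681.
Under a molecular clock d = 2μt, so t = d/(2μ) = 0.676681 / (2 × 6.9 × 10^-8) = 4.90 million years.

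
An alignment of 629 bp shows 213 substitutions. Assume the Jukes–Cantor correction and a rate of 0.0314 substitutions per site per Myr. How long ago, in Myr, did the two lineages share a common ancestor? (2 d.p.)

p = 213/629 ≈ 0.338633.
d = −(3/4) ln(1 − 4p/3) = −0.75 ln(1 − 0.451511) = −0.75 ln(0.548489)
  = −0.75 × (-0.600588) = 0.450441 substitutions/site.
Under a molecular clock d = 2μt, so t = d/(2μ) = 0.450441 / (2 × 0.0314) = 7.17 Myr.

7.17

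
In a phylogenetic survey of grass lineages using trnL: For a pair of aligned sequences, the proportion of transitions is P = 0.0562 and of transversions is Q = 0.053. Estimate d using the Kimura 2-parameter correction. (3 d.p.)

0.118

Under the Kimura two-parameter model, d = −½ ln(1 − 2P − Q) − ¼ ln(1 − 2Q).
1 − 2P − Q = 0.8346, giving −½ ln(0.8346) = 0.090401.
1 − 2Q = 0.894, giving −¼ ln(0.894) = 0.028012.
d = 0.090401 + 0.028012 = 0.118413.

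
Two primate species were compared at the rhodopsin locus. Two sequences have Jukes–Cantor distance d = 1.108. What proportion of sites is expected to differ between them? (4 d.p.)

p = (3/4)(1 − e^(−4d/3)) = 0.75 × (1 − e^(-1.477333)) = 0.75 × (1 − 0.228246) = 0.578816.

0.5788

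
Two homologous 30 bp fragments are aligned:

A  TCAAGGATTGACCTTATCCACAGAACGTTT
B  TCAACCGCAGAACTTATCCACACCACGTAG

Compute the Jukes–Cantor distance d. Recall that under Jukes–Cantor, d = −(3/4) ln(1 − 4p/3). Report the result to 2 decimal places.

The sequences differ at 10 of 30 sites (5, 6, 7, 8, 9, 12, 23, 24, 29, 30), so p = 10/30 ≈ 0.333333.
d = −(3/4) ln(1 − 4p/3) = −0.75 ln(1 − 0.444444) = −0.75 ln(0.555556)
  = −0.75 × (-0.587786) = 0.440840 substitutions/site.

0.44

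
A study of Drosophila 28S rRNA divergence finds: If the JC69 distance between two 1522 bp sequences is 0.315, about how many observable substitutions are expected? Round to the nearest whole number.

391

Invert JC69: p = (3/4)(1 − e^(−4d/3)) = 0.75 × (1 − e^(-0.42)) = 0.75 × (1 − 0.657047) = 0.257215.
Expected differing sites = pL ≈ 0.257215 × 1522 = 391.48123 ≈ 391.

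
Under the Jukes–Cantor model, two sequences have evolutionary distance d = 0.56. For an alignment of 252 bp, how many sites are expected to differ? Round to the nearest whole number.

99

Invert JC69: p = (3/4)(1 − e^(−4d/3)) = 0.75 × (1 − e^(-0.746667)) = 0.75 × (1 − 0.473944) = 0.394542.
Expected differing sites = pL ≈ 0.394542 × 252 = 99.424584 ≈ 99.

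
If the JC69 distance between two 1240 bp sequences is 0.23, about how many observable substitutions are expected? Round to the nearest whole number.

Invert JC69: p = (3/4)(1 − e^(−4d/3)) = 0.75 × (1 − e^(-0.306667)) = 0.75 × (1 − 0.735896) = 0.198078.
Expected differing sites = pL ≈ 0.198078 × 1240 = 245.61672 ≈ 246.

246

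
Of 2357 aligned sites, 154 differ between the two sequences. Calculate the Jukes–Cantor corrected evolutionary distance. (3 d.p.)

p = 154/2357 ≈ 0.065337.
d = −(3/4) ln(1 − 4p/3) = −0.75 ln(1 − 0.087116) = −0.75 ln(0.912884)
  = −0.75 × (-0.091146) = 0.068360 substitutions/site.

0.068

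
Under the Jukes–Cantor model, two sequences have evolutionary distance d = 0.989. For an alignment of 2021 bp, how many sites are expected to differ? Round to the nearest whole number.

1110

Invert JC69: p = (3/4)(1 − e^(−4d/3)) = 0.75 × (1 − e^(-1.318667)) = 0.75 × (1 − 0.267492) = 0.549381.
Expected differing sites = pL ≈ 0.549381 × 2021 = 1110.299001 ≈ 1110.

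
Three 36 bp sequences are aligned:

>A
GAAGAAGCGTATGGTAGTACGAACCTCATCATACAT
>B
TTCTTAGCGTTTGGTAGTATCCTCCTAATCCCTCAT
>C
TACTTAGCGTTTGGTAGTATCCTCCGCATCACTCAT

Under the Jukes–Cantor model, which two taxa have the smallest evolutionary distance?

A–B: 14/36 differ, p = 0.389, d = 0.548.
A–C: 12/36 differ, p = 0.333, d = 0.441.
B–C: 4/36 differ, p = 0.111, d = 0.120.
The smallest distance is between B and C.

B and C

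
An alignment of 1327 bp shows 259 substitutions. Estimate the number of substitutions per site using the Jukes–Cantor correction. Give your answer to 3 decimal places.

0.226

p = 259/1327 ≈ 0.195177.
d = −(3/4) ln(1 − 4p/3) = −0.75 ln(1 − 0.260236) = −0.75 ln(0.739764)
  = −0.75 × (-0.301424) = 0.226068 substitutions/site.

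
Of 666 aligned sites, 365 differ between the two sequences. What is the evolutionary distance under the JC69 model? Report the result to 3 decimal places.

p = 365/666 ≈ 0.548048.
d = −(3/4) ln(1 − 4p/3) = −0.75 ln(1 − 0.730731) = −0.75 ln(0.269269)
  = −0.75 × (-1.312044) = 0.984033 substitutions/site.

0.984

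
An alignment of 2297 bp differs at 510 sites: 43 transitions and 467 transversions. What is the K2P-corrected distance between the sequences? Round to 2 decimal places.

0.27

P = 43/2297 ≈ 0.01872 and Q = 467/2297 ≈ 0.203309.
Under the Kimura two-parameter model, d = −½ ln(1 − 2P − Q) − ¼ ln(1 − 2Q).
1 − 2P − Q = 0.759251, giving −½ ln(0.759251) = 0.137711.
1 − 2Q = 0.593382, giving −¼ ln(0.593382) = 0.130479.
d = 0.137711 + 0.130479 = 0.268190.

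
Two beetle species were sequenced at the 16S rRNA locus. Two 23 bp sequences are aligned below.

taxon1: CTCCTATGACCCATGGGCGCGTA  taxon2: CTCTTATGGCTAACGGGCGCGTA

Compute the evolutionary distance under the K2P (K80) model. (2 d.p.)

0.27

Of 23 sites, 4 differences are transitions and 1 are transversions, so P = 4/23 ≈ 0.173913 and Q = 1/23 ≈ 0.043478.
Under the Kimura two-parameter model, d = −½ ln(1 − 2P − Q) − ¼ ln(1 − 2Q).
1 − 2P − Q = 0.608696, giving −½ ln(0.608696) = 0.248218.
1 − 2Q = 0.913044, giving −¼ ln(0.913044) = 0.022743.
d = 0.248218 + 0.022743 = 0.270961.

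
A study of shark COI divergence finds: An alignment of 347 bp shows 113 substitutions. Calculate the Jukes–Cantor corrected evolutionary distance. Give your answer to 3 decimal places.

p = 113/347 ≈ 0.325648.
d = −(3/4) ln(1 − 4p/3) = −0.75 ln(1 − 0.434197) = −0.75 ln(0.565803)
  = −0.75 × (-0.569509) = 0.427132 substitutions/site.

0.427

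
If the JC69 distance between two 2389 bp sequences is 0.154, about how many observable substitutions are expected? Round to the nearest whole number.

333

Invert JC69: p = (3/4)(1 − e^(−4d/3)) = 0.75 × (1 − e^(-0.205333)) = 0.75 × (1 − 0.814376) = 0.139218.
Expected differing sites = pL ≈ 0.139218 × 2389 = 332.591802 ≈ 333.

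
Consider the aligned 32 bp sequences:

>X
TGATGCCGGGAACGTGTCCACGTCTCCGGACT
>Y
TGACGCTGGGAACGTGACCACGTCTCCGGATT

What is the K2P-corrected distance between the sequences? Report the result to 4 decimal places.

0.1396

Of 32 sites, 3 differences are transitions and 1 are transversions, so P = 3/32 = 0.09375 and Q = 1/32 = 0.03125.
Under the Kimura two-parameter model, d = −½ ln(1 − 2P − Q) − ¼ ln(1 − 2Q).
1 − 2P − Q = 0.78125, giving −½ ln(0.78125) = 0.123430.
1 − 2Q = 0.9375, giving −¼ ln(0.9375) = 0.016135.
d = 0.123430 + 0.016135 = 0.139565.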